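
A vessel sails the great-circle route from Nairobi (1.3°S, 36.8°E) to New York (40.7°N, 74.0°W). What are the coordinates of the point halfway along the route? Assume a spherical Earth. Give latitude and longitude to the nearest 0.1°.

Convert each endpoint to a unit vector on the sphere (x = cos φ cos λ, y = cos φ sin λ, z = sin φ).
The central angle between the endpoints is δ = arccos(p₁·p₂) ≈ 1.859 rad (106.5°).
Interpolate at f = 1/2 with slerp weights a = sin((1−f)δ)/sin δ ≈ 0.836, b = sin(fδ)/sin δ ≈ 0.836.
p = a·p₁ + b·p₂ ≈ (0.844, -0.109, 0.526); φ = arcsin(p_z) ≈ 31.73°, λ = atan2(p_y, p_x) ≈ -7.33°.

≈ 31.7°N, 7.3°W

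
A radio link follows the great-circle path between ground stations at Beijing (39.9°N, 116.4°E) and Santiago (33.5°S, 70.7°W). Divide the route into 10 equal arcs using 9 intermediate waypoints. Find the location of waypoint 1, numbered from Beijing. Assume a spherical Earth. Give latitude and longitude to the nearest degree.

≈ (51°N, 135°E)

Convert each endpoint to a unit vector on the sphere (x = cos φ cos λ, y = cos φ sin λ, z = sin φ).
The central angle between the endpoints is δ = arccos(p₁·p₂) ≈ 2.992 rad (171.4°).
Interpolate at f = 1/10 with slerp weights a = sin((1−f)δ)/sin δ ≈ 2.914, b = sin(fδ)/sin δ ≈ 1.981.
p = a·p₁ + b·p₂ ≈ (-0.448, 0.444, 0.776); φ = arcsin(p_z) ≈ 50.90°, λ = atan2(p_y, p_x) ≈ 135.29°.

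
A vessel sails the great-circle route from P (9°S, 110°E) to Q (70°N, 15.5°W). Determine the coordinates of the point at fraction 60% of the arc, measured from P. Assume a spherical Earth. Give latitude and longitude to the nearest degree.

≈ (53°N, 83°E)

From cos δ = sin φ₁ sin φ₂ + cos φ₁ cos φ₂ cos Δλ, the central angle is δ ≈ 1.921 rad (110.1°).
Interpolate at f = 0.60 with slerp weights a = sin((1−f)δ)/sin δ ≈ 0.740, b = sin(fδ)/sin δ ≈ 0.973.
p = a·p₁ + b·p₂ ≈ (0.071, 0.598, 0.798); φ = arcsin(p_z) ≈ 52.99°, λ = atan2(p_y, p_x) ≈ 83.26°.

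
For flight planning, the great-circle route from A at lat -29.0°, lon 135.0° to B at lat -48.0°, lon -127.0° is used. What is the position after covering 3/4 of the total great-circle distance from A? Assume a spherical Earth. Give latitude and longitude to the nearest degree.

From cos δ = sin φ₁ sin φ₂ + cos φ₁ cos φ₂ cos Δλ, the central angle is δ ≈ 1.288 rad (73.8°).
Interpolate at f = 3/4 with slerp weights a = sin((1−f)δ)/sin δ ≈ 0.330, b = sin(fδ)/sin δ ≈ 0.857.
p = a·p₁ + b·p₂ ≈ (-0.549, -0.254, -0.796); φ = arcsin(p_z) ≈ -52.79°, λ = atan2(p_y, p_x) ≈ -155.17°.

≈ lat -53°, lon -155°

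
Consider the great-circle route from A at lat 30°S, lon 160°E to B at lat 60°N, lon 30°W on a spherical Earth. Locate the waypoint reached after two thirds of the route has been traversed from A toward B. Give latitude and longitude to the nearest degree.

≈ lat 68°N, lon 174°W

Write both endpoints as unit vectors p₁, p₂ with components (cos φ cos λ, cos φ sin λ, sin φ).
The central angle between the endpoints is δ = arccos(p₁·p₂) ≈ 2.605 rad (149.3°).
Interpolate at f = 2/3 with slerp weights a = sin((1−f)δ)/sin δ ≈ 1.493, b = sin(fδ)/sin δ ≈ 1.929.
p = a·p₁ + b·p₂ ≈ (-0.380, -0.040, 0.924); φ = arcsin(p_z) ≈ 67.56°, λ = atan2(p_y, p_x) ≈ -173.97°.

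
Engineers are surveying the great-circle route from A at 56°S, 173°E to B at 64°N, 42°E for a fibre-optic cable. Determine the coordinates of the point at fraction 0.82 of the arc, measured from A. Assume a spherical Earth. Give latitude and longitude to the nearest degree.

The haversine formula gives a central angle δ ≈ 2.704 rad (155.0°) between the endpoints.
Interpolate at f = 0.82 with slerp weights a = sin((1−f)δ)/sin δ ≈ 1.105, b = sin(fδ)/sin δ ≈ 1.885.
p = a·p₁ + b·p₂ ≈ (0.001, 0.628, 0.778); φ = arcsin(p_z) ≈ 51.08°, λ = atan2(p_y, p_x) ≈ 89.93°.

≈ 51°N, 90°E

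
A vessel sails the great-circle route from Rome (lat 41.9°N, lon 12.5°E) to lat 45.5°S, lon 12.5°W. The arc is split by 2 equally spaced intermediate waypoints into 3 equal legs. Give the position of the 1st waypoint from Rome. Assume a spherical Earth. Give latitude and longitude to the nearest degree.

Convert each endpoint to a unit vector on the sphere (x = cos φ cos λ, y = cos φ sin λ, z = sin φ).
The central angle between the endpoints is δ = arccos(p₁·p₂) ≈ 1.574 rad (90.2°).
Interpolate at f = 1/3 with slerp weights a = sin((1−f)δ)/sin δ ≈ 0.867, b = sin(fδ)/sin δ ≈ 0.501.
p = a·p₁ + b·p₂ ≈ (0.973, 0.064, 0.222); φ = arcsin(p_z) ≈ 12.81°, λ = atan2(p_y, p_x) ≈ 3.75°.

≈ lat 13°N, lon 4°E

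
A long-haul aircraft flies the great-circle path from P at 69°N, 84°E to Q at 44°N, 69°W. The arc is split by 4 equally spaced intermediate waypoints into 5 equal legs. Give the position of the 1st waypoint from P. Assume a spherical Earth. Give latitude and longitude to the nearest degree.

Convert each endpoint to a unit vector on the sphere (x = cos φ cos λ, y = cos φ sin λ, z = sin φ).
The central angle between the endpoints is δ = arccos(p₁·p₂) ≈ 1.139 rad (65.2°).
Interpolate at f = 1/5 with slerp weights a = sin((1−f)δ)/sin δ ≈ 0.870, b = sin(fδ)/sin δ ≈ 0.249.
p = a·p₁ + b·p₂ ≈ (0.097, 0.143, 0.985); φ = arcsin(p_z) ≈ 80.05°, λ = atan2(p_y, p_x) ≈ 55.96°.

≈ 80°N, 56°E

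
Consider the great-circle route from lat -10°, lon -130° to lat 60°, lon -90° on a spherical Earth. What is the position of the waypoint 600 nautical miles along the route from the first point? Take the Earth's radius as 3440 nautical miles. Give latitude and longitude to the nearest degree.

Convert each endpoint to a unit vector on the sphere (x = cos φ cos λ, y = cos φ sin λ, z = sin φ).
The central angle between the endpoints is δ = arccos(p₁·p₂) ≈ 1.342 rad (76.9°). The total great-circle distance is δ·R ≈ 1.342 × 3440 ≈ 4616 nmi, so the target fraction is f = 600/4616 ≈ 0.130.
Interpolate at f ≈ 0.130 with slerp weights a = sin((1−f)δ)/sin δ ≈ 0.944, b = sin(fδ)/sin δ ≈ 0.178.
p = a·p₁ + b·p₂ ≈ (-0.598, -0.802, -0.010); φ = arcsin(p_z) ≈ -0.56°, λ = atan2(p_y, p_x) ≈ -126.72°.

≈ lat -1°, lon -127°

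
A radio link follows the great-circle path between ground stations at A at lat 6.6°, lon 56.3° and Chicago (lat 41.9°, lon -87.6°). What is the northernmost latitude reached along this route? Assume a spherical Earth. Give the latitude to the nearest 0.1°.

The great circle lies in the plane with unit normal n̂ = (p₁ × p₂)/|p₁ × p₂|.
Here n̂_z ≈ -0.510; the vertex latitude is φ_max = arccos|n̂_z| ≈ 59.3°.
Check via Clairaut: cos φ_max = |cos φ₁| · sin C = cos(6.6°)·sin(30.9°) ≈ 0.510, again giving ≈ 59.3°.

≈ 59.3°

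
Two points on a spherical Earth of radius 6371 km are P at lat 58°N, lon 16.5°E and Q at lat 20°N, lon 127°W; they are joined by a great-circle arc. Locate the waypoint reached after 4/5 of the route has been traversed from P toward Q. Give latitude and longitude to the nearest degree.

≈ lat 38°N, lon 119°W

Write both endpoints as unit vectors p₁, p₂ with components (cos φ cos λ, cos φ sin λ, sin φ).
The central angle between the endpoints is δ = arccos(p₁·p₂) ≈ 1.681 rad (96.3°).
Interpolate at f = 4/5 with slerp weights a = sin((1−f)δ)/sin δ ≈ 0.332, b = sin(fδ)/sin δ ≈ 0.981.
p = a·p₁ + b·p₂ ≈ (-0.386, -0.686, 0.617); φ = arcsin(p_z) ≈ 38.09°, λ = atan2(p_y, p_x) ≈ -119.36°.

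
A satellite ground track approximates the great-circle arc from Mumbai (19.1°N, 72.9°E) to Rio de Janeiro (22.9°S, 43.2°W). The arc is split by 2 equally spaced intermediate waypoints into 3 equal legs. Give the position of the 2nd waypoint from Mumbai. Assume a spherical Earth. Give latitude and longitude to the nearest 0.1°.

≈ 11.6°S, 2.6°W

Write both endpoints as unit vectors p₁, p₂ with components (cos φ cos λ, cos φ sin λ, sin φ).
The central angle between the endpoints is δ = arccos(p₁·p₂) ≈ 2.106 rad (120.7°).
Interpolate at f = 2/3 with slerp weights a = sin((1−f)δ)/sin δ ≈ 0.751, b = sin(fδ)/sin δ ≈ 1.147.
p = a·p₁ + b·p₂ ≈ (0.979, -0.045, -0.200); φ = arcsin(p_z) ≈ -11.56°, λ = atan2(p_y, p_x) ≈ -2.62°.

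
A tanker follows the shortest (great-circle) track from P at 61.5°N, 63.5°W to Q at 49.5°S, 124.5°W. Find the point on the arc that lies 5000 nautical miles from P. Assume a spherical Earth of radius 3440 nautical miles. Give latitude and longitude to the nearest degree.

≈ 15°S, 106°W

Convert each endpoint to a unit vector on the sphere (x = cos φ cos λ, y = cos φ sin λ, z = sin φ).
The central angle between the endpoints is δ = arccos(p₁·p₂) ≈ 2.115 rad (121.2°). The total great-circle distance is δ·R ≈ 2.115 × 3440 ≈ 7277 nmi, so the target fraction is f = 5000/7277 ≈ 0.687.
Interpolate at f ≈ 0.687 with slerp weights a = sin((1−f)δ)/sin δ ≈ 0.718, b = sin(fδ)/sin δ ≈ 1.161.
p = a·p₁ + b·p₂ ≈ (-0.274, -0.928, -0.251); φ = arcsin(p_z) ≈ -14.56°, λ = atan2(p_y, p_x) ≈ -106.45°.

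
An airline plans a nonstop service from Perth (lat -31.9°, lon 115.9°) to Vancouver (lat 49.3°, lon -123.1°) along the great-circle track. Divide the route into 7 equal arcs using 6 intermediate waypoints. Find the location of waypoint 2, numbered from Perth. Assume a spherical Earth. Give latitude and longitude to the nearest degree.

From cos δ = sin φ₁ sin φ₂ + cos φ₁ cos φ₂ cos Δλ, the central angle is δ ≈ 2.326 rad (133.3°).
Interpolate at f = 2/7 with slerp weights a = sin((1−f)δ)/sin δ ≈ 1.368, b = sin(fδ)/sin δ ≈ 0.847.
p = a·p₁ + b·p₂ ≈ (-0.809, 0.582, -0.081); φ = arcsin(p_z) ≈ -4.62°, λ = atan2(p_y, p_x) ≈ 144.28°.

≈ lat -5°, lon 144°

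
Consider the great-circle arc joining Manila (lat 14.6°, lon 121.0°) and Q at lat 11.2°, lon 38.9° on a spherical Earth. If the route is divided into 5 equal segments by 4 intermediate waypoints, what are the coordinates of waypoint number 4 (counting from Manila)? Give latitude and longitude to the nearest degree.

≈ lat 14°, lon 55°

The haversine formula gives a central angle δ ≈ 1.390 rad (79.7°) between the endpoints.
Interpolate at f = 4/5 with slerp weights a = sin((1−f)δ)/sin δ ≈ 0.279, b = sin(fδ)/sin δ ≈ 0.912.
p = a·p₁ + b·p₂ ≈ (0.557, 0.793, 0.247); φ = arcsin(p_z) ≈ 14.32°, λ = atan2(p_y, p_x) ≈ 54.92°.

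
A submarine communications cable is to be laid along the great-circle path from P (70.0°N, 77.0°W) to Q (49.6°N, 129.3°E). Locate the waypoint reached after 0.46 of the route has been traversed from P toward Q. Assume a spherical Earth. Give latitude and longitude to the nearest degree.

≈ (80°N, 160°E)

The haversine formula gives a central angle δ ≈ 1.028 rad (58.9°) between the endpoints.
Interpolate at f = 0.46 with slerp weights a = sin((1−f)δ)/sin δ ≈ 0.615, b = sin(fδ)/sin δ ≈ 0.532.
p = a·p₁ + b·p₂ ≈ (-0.171, 0.062, 0.983); φ = arcsin(p_z) ≈ 79.53°, λ = atan2(p_y, p_x) ≈ 160.17°.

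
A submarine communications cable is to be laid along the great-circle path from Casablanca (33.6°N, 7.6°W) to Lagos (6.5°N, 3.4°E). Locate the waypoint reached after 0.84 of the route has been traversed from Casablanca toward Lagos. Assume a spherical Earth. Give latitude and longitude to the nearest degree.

≈ 11°N, 2°E

Write both endpoints as unit vectors p₁, p₂ with components (cos φ cos λ, cos φ sin λ, sin φ).
The central angle between the endpoints is δ = arccos(p₁·p₂) ≈ 0.505 rad (29.0°).
Interpolate at f = 0.84 with slerp weights a = sin((1−f)δ)/sin δ ≈ 0.167, b = sin(fδ)/sin δ ≈ 0.851.
p = a·p₁ + b·p₂ ≈ (0.982, 0.032, 0.189); φ = arcsin(p_z) ≈ 10.87°, λ = atan2(p_y, p_x) ≈ 1.85°.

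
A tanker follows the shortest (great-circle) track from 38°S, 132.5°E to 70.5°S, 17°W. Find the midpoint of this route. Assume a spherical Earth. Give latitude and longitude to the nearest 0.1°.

≈ 71.3°S, 113.8°E

Convert each endpoint to a unit vector on the sphere (x = cos φ cos λ, y = cos φ sin λ, z = sin φ).
The central angle between the endpoints is δ = arccos(p₁·p₂) ≈ 1.209 rad (69.3°).
Interpolate at f = 1/2 with slerp weights a = sin((1−f)δ)/sin δ ≈ 0.608, b = sin(fδ)/sin δ ≈ 0.608.
p = a·p₁ + b·p₂ ≈ (-0.130, 0.294, -0.947); φ = arcsin(p_z) ≈ -71.27°, λ = atan2(p_y, p_x) ≈ 113.80°.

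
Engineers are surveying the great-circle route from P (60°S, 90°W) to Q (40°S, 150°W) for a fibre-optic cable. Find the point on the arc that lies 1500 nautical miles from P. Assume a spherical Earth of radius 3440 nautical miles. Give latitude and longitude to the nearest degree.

≈ (51°S, 133°W)

The haversine formula gives a central angle δ ≈ 0.725 rad (41.6°) between the endpoints. The total great-circle distance is δ·R ≈ 0.725 × 3440 ≈ 2496 nmi, so the target fraction is f = 1500/2496 ≈ 0.601.
Interpolate at f ≈ 0.601 with slerp weights a = sin((1−f)δ)/sin δ ≈ 0.430, b = sin(fδ)/sin δ ≈ 0.637.
p = a·p₁ + b·p₂ ≈ (-0.422, -0.459, -0.782); φ = arcsin(p_z) ≈ -51.42°, λ = atan2(p_y, p_x) ≈ -132.62°.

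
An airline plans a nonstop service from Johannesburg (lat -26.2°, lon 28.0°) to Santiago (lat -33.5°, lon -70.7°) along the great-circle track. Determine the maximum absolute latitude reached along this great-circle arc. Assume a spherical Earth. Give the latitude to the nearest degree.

The great circle lies in the plane with unit normal n̂ = (p₁ × p₂)/|p₁ × p₂|.
Here n̂_z ≈ -0.746; the vertex latitude is φ_max = arccos|n̂_z| ≈ 41.8°.
Check via Clairaut: cos φ_max = |cos φ₁| · sin C = cos(26.2°)·sin(123.8°) ≈ 0.746, again giving ≈ 41.8°.

≈ -42°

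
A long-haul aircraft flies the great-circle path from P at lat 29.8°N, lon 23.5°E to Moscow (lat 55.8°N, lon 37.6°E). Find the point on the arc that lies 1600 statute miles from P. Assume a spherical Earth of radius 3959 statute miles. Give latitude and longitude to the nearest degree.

Convert each endpoint to a unit vector on the sphere (x = cos φ cos λ, y = cos φ sin λ, z = sin φ).
The central angle between the endpoints is δ = arccos(p₁·p₂) ≈ 0.486 rad (27.9°). The total great-circle distance is δ·R ≈ 0.486 × 3959 ≈ 1925 mi, so the target fraction is f = 1600/1925 ≈ 0.831.
Interpolate at f ≈ 0.831 with slerp weights a = sin((1−f)δ)/sin δ ≈ 0.175, b = sin(fδ)/sin δ ≈ 0.841.
p = a·p₁ + b·p₂ ≈ (0.514, 0.349, 0.783); φ = arcsin(p_z) ≈ 51.55°, λ = atan2(p_y, p_x) ≈ 34.18°.

≈ lat 52°N, lon 34°E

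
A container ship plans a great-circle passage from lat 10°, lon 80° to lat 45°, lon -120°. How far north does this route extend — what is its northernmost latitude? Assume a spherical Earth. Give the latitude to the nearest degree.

≈ 74°

The great circle lies in the plane with unit normal n̂ = (p₁ × p₂)/|p₁ × p₂|.
Here n̂_z ≈ +0.281; the vertex latitude is φ_max = arccos|n̂_z| ≈ 73.7°.
Check via Clairaut: cos φ_max = |cos φ₁| · sin C = cos(10.0°)·sin(16.6°) ≈ 0.281, again giving ≈ 73.7°.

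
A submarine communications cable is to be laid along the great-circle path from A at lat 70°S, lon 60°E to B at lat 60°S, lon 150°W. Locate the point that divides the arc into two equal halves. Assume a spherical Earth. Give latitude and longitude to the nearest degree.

Write both endpoints as unit vectors p₁, p₂ with components (cos φ cos λ, cos φ sin λ, sin φ).
The central angle between the endpoints is δ = arccos(p₁·p₂) ≈ 0.842 rad (48.3°).
Interpolate at f = 1/2 with slerp weights a = sin((1−f)δ)/sin δ ≈ 0.548, b = sin(fδ)/sin δ ≈ 0.548.
p = a·p₁ + b·p₂ ≈ (-0.144, 0.025, -0.989); φ = arcsin(p_z) ≈ -81.62°, λ = atan2(p_y, p_x) ≈ 170.00°.

≈ lat 82°S, lon 170°E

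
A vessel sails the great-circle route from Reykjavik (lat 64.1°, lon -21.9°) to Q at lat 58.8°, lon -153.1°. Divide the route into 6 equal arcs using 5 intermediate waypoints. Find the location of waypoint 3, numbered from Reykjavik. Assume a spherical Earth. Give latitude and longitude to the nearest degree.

From cos δ = sin φ₁ sin φ₂ + cos φ₁ cos φ₂ cos Δλ, the central angle is δ ≈ 0.902 rad (51.7°).
Interpolate at f = 3/6 with slerp weights a = sin((1−f)δ)/sin δ ≈ 0.555, b = sin(fδ)/sin δ ≈ 0.555.
p = a·p₁ + b·p₂ ≈ (-0.031, -0.221, 0.975); φ = arcsin(p_z) ≈ 77.12°, λ = atan2(p_y, p_x) ≈ -98.12°.

≈ lat 77°, lon -98°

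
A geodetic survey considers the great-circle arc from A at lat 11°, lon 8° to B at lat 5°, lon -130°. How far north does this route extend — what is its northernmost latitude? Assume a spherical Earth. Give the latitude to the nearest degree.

≈ 22°

The great circle lies in the plane with unit normal n̂ = (p₁ × p₂)/|p₁ × p₂|.
Here n̂_z ≈ -0.929; the vertex latitude is φ_max = arccos|n̂_z| ≈ 21.7°.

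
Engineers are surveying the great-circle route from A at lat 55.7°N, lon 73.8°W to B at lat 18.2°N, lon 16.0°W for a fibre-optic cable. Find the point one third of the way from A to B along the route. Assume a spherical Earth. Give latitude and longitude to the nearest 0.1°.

Convert each endpoint to a unit vector on the sphere (x = cos φ cos λ, y = cos φ sin λ, z = sin φ).
The central angle between the endpoints is δ = arccos(p₁·p₂) ≈ 0.996 rad (57.1°).
Interpolate at f = 1/3 with slerp weights a = sin((1−f)δ)/sin δ ≈ 0.734, b = sin(fδ)/sin δ ≈ 0.388.
p = a·p₁ + b·p₂ ≈ (0.470, -0.499, 0.728); φ = arcsin(p_z) ≈ 46.71°, λ = atan2(p_y, p_x) ≈ -46.71°.

≈ lat 46.7°N, lon 46.7°W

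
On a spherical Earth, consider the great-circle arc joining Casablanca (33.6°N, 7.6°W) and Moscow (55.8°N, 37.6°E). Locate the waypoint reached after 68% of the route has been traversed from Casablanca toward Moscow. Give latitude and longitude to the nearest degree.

≈ (51°N, 19°E)

Convert each endpoint to a unit vector on the sphere (x = cos φ cos λ, y = cos φ sin λ, z = sin φ).
The central angle between the endpoints is δ = arccos(p₁·p₂) ≈ 0.664 rad (38.0°).
Interpolate at f = 0.68 with slerp weights a = sin((1−f)δ)/sin δ ≈ 0.342, b = sin(fδ)/sin δ ≈ 0.708.
p = a·p₁ + b·p₂ ≈ (0.598, 0.205, 0.775); φ = arcsin(p_z) ≈ 50.80°, λ = atan2(p_y, p_x) ≈ 18.94°.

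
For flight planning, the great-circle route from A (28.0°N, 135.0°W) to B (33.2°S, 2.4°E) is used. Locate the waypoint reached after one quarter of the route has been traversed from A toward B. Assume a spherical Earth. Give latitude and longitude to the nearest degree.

Convert each endpoint to a unit vector on the sphere (x = cos φ cos λ, y = cos φ sin λ, z = sin φ).
The central angle between the endpoints is δ = arccos(p₁·p₂) ≈ 2.500 rad (143.2°).
Interpolate at f = 1/4 with slerp weights a = sin((1−f)δ)/sin δ ≈ 1.594, b = sin(fδ)/sin δ ≈ 0.977.
p = a·p₁ + b·p₂ ≈ (-0.178, -0.961, 0.213); φ = arcsin(p_z) ≈ 12.31°, λ = atan2(p_y, p_x) ≈ -100.50°.

≈ (12°N, 101°W)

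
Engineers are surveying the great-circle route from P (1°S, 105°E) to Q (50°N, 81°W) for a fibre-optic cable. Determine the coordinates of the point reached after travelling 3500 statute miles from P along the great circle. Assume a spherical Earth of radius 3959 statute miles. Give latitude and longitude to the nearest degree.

≈ (49°N, 111°E)

The haversine formula gives a central angle δ ≈ 2.282 rad (130.7°) between the endpoints. The total great-circle distance is δ·R ≈ 2.282 × 3959 ≈ 9033 mi, so the target fraction is f = 3500/9033 ≈ 0.387.
Interpolate at f ≈ 0.387 with slerp weights a = sin((1−f)δ)/sin δ ≈ 1.300, b = sin(fδ)/sin δ ≈ 1.021.
p = a·p₁ + b·p₂ ≈ (-0.234, 0.608, 0.759); φ = arcsin(p_z) ≈ 49.38°, λ = atan2(p_y, p_x) ≈ 111.05°.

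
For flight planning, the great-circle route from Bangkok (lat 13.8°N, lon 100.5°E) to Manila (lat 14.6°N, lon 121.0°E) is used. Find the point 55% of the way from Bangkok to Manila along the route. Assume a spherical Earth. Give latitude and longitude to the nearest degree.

≈ lat 14°N, lon 112°E

The haversine formula gives a central angle δ ≈ 0.347 rad (19.9°) between the endpoints.
Interpolate at f = 0.55 with slerp weights a = sin((1−f)δ)/sin δ ≈ 0.457, b = sin(fδ)/sin δ ≈ 0.558.
p = a·p₁ + b·p₂ ≈ (-0.359, 0.899, 0.250); φ = arcsin(p_z) ≈ 14.46°, λ = atan2(p_y, p_x) ≈ 111.76°.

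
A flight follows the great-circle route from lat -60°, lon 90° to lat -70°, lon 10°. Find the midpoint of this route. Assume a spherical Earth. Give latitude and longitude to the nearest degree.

≈ lat -70°, lon 59°

Convert each endpoint to a unit vector on the sphere (x = cos φ cos λ, y = cos φ sin λ, z = sin φ).
The central angle between the endpoints is δ = arccos(p₁·p₂) ≈ 0.567 rad (32.5°).
Interpolate at f = 1/2 with slerp weights a = sin((1−f)δ)/sin δ ≈ 0.521, b = sin(fδ)/sin δ ≈ 0.521.
p = a·p₁ + b·p₂ ≈ (0.175, 0.291, -0.940); φ = arcsin(p_z) ≈ -70.12°, λ = atan2(p_y, p_x) ≈ 58.95°.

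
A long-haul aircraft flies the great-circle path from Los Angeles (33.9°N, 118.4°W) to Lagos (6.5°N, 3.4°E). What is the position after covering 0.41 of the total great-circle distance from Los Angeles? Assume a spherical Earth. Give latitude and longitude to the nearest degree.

Write both endpoints as unit vectors p₁, p₂ with components (cos φ cos λ, cos φ sin λ, sin φ).
The central angle between the endpoints is δ = arccos(p₁·p₂) ≈ 1.951 rad (111.8°).
Interpolate at f = 0.41 with slerp weights a = sin((1−f)δ)/sin δ ≈ 0.984, b = sin(fδ)/sin δ ≈ 0.773.
p = a·p₁ + b·p₂ ≈ (0.378, -0.673, 0.636); φ = arcsin(p_z) ≈ 39.50°, λ = atan2(p_y, p_x) ≈ -60.66°.

≈ (40°N, 61°W)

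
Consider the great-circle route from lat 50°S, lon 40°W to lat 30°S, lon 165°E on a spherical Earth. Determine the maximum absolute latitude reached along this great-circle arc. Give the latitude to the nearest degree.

The great circle lies in the plane with unit normal n̂ = (p₁ × p₂)/|p₁ × p₂|.
Here n̂_z ≈ -0.237; the vertex latitude is φ_max = arccos|n̂_z| ≈ 76.3°.

≈ 76°S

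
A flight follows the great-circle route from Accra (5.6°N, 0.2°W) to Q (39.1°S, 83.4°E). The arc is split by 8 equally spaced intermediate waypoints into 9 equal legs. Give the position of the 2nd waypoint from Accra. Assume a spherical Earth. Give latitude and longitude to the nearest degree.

Convert each endpoint to a unit vector on the sphere (x = cos φ cos λ, y = cos φ sin λ, z = sin φ).
The central angle between the endpoints is δ = arccos(p₁·p₂) ≈ 1.546 rad (88.6°).
Interpolate at f = 2/9 with slerp weights a = sin((1−f)δ)/sin δ ≈ 0.933, b = sin(fδ)/sin δ ≈ 0.337.
p = a·p₁ + b·p₂ ≈ (0.959, 0.257, -0.121); φ = arcsin(p_z) ≈ -6.98°, λ = atan2(p_y, p_x) ≈ 14.98°.

≈ (7°S, 15°E)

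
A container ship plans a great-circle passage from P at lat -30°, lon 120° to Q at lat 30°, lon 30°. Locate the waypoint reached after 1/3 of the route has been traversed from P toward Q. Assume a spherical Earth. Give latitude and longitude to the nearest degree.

The haversine formula gives a central angle δ ≈ 1.823 rad (104.5°) between the endpoints.
Interpolate at f = 1/3 with slerp weights a = sin((1−f)δ)/sin δ ≈ 0.968, b = sin(fδ)/sin δ ≈ 0.590.
p = a·p₁ + b·p₂ ≈ (0.023, 0.982, -0.189); φ = arcsin(p_z) ≈ -10.91°, λ = atan2(p_y, p_x) ≈ 88.65°.

≈ lat -11°, lon 89°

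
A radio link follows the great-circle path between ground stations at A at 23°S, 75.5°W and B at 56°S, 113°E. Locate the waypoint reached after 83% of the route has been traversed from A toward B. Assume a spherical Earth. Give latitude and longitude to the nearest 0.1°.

Convert each endpoint to a unit vector on the sphere (x = cos φ cos λ, y = cos φ sin λ, z = sin φ).
The central angle between the endpoints is δ = arccos(p₁·p₂) ≈ 1.757 rad (100.7°).
Interpolate at f = 0.83 with slerp weights a = sin((1−f)δ)/sin δ ≈ 0.299, b = sin(fδ)/sin δ ≈ 1.011.
p = a·p₁ + b·p₂ ≈ (-0.152, 0.254, -0.955); φ = arcsin(p_z) ≈ -72.80°, λ = atan2(p_y, p_x) ≈ 120.92°.

≈ 72.8°S, 120.9°E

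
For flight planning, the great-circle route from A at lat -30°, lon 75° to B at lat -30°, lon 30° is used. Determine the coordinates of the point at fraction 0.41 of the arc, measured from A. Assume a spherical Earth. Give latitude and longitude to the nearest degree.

≈ lat -32°, lon 57°

Convert each endpoint to a unit vector on the sphere (x = cos φ cos λ, y = cos φ sin λ, z = sin φ).
The central angle between the endpoints is δ = arccos(p₁·p₂) ≈ 0.676 rad (38.7°).
Interpolate at f = 0.41 with slerp weights a = sin((1−f)δ)/sin δ ≈ 0.621, b = sin(fδ)/sin δ ≈ 0.437.
p = a·p₁ + b·p₂ ≈ (0.467, 0.709, -0.529); φ = arcsin(p_z) ≈ -31.94°, λ = atan2(p_y, p_x) ≈ 56.61°.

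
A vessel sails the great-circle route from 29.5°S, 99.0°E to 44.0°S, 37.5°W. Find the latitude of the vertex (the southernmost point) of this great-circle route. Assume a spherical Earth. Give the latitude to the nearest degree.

≈ 64°S

The great circle lies in the plane with unit normal n̂ = (p₁ × p₂)/|p₁ × p₂|.
Here n̂_z ≈ -0.434; the vertex latitude is φ_max = arccos|n̂_z| ≈ 64.3°.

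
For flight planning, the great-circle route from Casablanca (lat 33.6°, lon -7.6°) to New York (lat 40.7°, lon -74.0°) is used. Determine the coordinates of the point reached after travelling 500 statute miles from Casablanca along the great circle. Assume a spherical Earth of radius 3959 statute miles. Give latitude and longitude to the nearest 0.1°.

Write both endpoints as unit vectors p₁, p₂ with components (cos φ cos λ, cos φ sin λ, sin φ).
The central angle between the endpoints is δ = arccos(p₁·p₂) ≈ 0.910 rad (52.1°). The total great-circle distance is δ·R ≈ 0.910 × 3959 ≈ 3603 mi, so the target fraction is f = 500/3603 ≈ 0.139.
Interpolate at f ≈ 0.139 with slerp weights a = sin((1−f)δ)/sin δ ≈ 0.894, b = sin(fδ)/sin δ ≈ 0.160.
p = a·p₁ + b·p₂ ≈ (0.772, -0.215, 0.599); φ = arcsin(p_z) ≈ 36.79°, λ = atan2(p_y, p_x) ≈ -15.55°.

≈ lat 36.8°, lon -15.6°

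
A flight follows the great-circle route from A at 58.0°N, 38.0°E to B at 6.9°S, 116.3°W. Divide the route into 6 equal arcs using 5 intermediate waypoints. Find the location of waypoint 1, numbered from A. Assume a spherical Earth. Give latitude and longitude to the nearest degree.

≈ 72°N, 0°E

Convert each endpoint to a unit vector on the sphere (x = cos φ cos λ, y = cos φ sin λ, z = sin φ).
The central angle between the endpoints is δ = arccos(p₁·p₂) ≈ 2.185 rad (125.2°).
Interpolate at f = 1/6 with slerp weights a = sin((1−f)δ)/sin δ ≈ 1.185, b = sin(fδ)/sin δ ≈ 0.436.
p = a·p₁ + b·p₂ ≈ (0.303, -0.001, 0.953); φ = arcsin(p_z) ≈ 72.34°, λ = atan2(p_y, p_x) ≈ -0.18°.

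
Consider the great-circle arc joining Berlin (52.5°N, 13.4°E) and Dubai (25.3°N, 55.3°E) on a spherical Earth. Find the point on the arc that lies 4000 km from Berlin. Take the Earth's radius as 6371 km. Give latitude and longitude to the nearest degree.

Convert each endpoint to a unit vector on the sphere (x = cos φ cos λ, y = cos φ sin λ, z = sin φ).
The central angle between the endpoints is δ = arccos(p₁·p₂) ≈ 0.725 rad (41.5°). The total great-circle distance is δ·R ≈ 0.725 × 6371 ≈ 4617 km, so the target fraction is f = 4000/4617 ≈ 0.866.
Interpolate at f ≈ 0.866 with slerp weights a = sin((1−f)δ)/sin δ ≈ 0.146, b = sin(fδ)/sin δ ≈ 0.886.
p = a·p₁ + b·p₂ ≈ (0.542, 0.679, 0.494); φ = arcsin(p_z) ≈ 29.63°, λ = atan2(p_y, p_x) ≈ 51.39°.

≈ 30°N, 51°E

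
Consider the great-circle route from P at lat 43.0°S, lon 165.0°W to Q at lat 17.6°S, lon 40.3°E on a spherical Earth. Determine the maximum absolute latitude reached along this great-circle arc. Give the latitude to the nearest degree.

≈ 71°S

The great circle lies in the plane with unit normal n̂ = (p₁ × p₂)/|p₁ × p₂|.
Here n̂_z ≈ -0.329; the vertex latitude is φ_max = arccos|n̂_z| ≈ 70.8°.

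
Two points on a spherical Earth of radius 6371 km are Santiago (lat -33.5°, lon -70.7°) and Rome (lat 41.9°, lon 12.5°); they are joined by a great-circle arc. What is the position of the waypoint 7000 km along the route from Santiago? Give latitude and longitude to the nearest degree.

≈ lat 13°, lon -26°

Write both endpoints as unit vectors p₁, p₂ with components (cos φ cos λ, cos φ sin λ, sin φ).
The central angle between the endpoints is δ = arccos(p₁·p₂) ≈ 1.870 rad (107.2°). The total great-circle distance is δ·R ≈ 1.870 × 6371 ≈ 11916 km, so the target fraction is f = 7000/11916 ≈ 0.587.
Interpolate at f ≈ 0.587 with slerp weights a = sin((1−f)δ)/sin δ ≈ 0.730, b = sin(fδ)/sin δ ≈ 0.932.
p = a·p₁ + b·p₂ ≈ (0.879, -0.424, 0.220); φ = arcsin(p_z) ≈ 12.69°, λ = atan2(p_y, p_x) ≈ -25.78°.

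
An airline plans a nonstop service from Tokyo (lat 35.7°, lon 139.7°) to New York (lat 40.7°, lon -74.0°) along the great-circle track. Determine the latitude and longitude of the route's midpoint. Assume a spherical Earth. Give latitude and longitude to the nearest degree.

Write both endpoints as unit vectors p₁, p₂ with components (cos φ cos λ, cos φ sin λ, sin φ).
The central angle between the endpoints is δ = arccos(p₁·p₂) ≈ 1.703 rad (97.6°).
Interpolate at f = 1/2 with slerp weights a = sin((1−f)δ)/sin δ ≈ 0.759, b = sin(fδ)/sin δ ≈ 0.759.
p = a·p₁ + b·p₂ ≈ (-0.311, -0.154, 0.938); φ = arcsin(p_z) ≈ 69.66°, λ = atan2(p_y, p_x) ≈ -153.62°.

≈ lat 70°, lon -154°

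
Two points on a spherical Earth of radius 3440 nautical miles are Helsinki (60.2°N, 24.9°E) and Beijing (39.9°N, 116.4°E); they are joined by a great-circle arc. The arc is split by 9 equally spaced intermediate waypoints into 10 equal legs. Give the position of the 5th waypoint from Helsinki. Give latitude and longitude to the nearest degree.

Write both endpoints as unit vectors p₁, p₂ with components (cos φ cos λ, cos φ sin λ, sin φ).
The central angle between the endpoints is δ = arccos(p₁·p₂) ≈ 0.992 rad (56.9°).
Interpolate at f = 5/10 with slerp weights a = sin((1−f)δ)/sin δ ≈ 0.569, b = sin(fδ)/sin δ ≈ 0.569.
p = a·p₁ + b·p₂ ≈ (0.062, 0.510, 0.858); φ = arcsin(p_z) ≈ 59.10°, λ = atan2(p_y, p_x) ≈ 83.02°.

≈ 59°N, 83°E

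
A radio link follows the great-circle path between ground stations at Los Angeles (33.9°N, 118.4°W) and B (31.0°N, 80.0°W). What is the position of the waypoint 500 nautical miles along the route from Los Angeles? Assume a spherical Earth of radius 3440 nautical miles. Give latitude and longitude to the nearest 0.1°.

The haversine formula gives a central angle δ ≈ 0.565 rad (32.3°) between the endpoints. The total great-circle distance is δ·R ≈ 0.565 × 3440 ≈ 1942 nmi, so the target fraction is f = 500/1942 ≈ 0.257.
Interpolate at f ≈ 0.257 with slerp weights a = sin((1−f)δ)/sin δ ≈ 0.761, b = sin(fδ)/sin δ ≈ 0.271.
p = a·p₁ + b·p₂ ≈ (-0.260, -0.784, 0.564); φ = arcsin(p_z) ≈ 34.31°, λ = atan2(p_y, p_x) ≈ -108.35°.

≈ (34.3°N, 108.4°W)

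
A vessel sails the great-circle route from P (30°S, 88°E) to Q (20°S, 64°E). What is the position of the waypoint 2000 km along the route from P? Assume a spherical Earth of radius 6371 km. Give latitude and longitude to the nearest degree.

The haversine formula gives a central angle δ ≈ 0.417 rad (23.9°) between the endpoints. The total great-circle distance is δ·R ≈ 0.417 × 6371 ≈ 2654 km, so the target fraction is f = 2000/2654 ≈ 0.753.
Interpolate at f ≈ 0.753 with slerp weights a = sin((1−f)δ)/sin δ ≈ 0.253, b = sin(fδ)/sin δ ≈ 0.763.
p = a·p₁ + b·p₂ ≈ (0.322, 0.864, -0.388); φ = arcsin(p_z) ≈ -22.81°, λ = atan2(p_y, p_x) ≈ 69.56°.

≈ (23°S, 70°E)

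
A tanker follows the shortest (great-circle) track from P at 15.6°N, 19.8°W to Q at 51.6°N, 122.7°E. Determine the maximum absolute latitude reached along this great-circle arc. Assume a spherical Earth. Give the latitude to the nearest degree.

≈ 68°N

The great circle lies in the plane with unit normal n̂ = (p₁ × p₂)/|p₁ × p₂|.
Here n̂_z ≈ +0.378; the vertex latitude is φ_max = arccos|n̂_z| ≈ 67.8°.
Check via Clairaut: cos φ_max = |cos φ₁| · sin C = cos(15.6°)·sin(23.1°) ≈ 0.378, again giving ≈ 67.8°.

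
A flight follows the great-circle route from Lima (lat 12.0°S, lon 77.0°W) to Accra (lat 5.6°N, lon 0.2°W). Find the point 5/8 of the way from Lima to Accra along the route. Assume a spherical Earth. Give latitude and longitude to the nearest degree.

Convert each endpoint to a unit vector on the sphere (x = cos φ cos λ, y = cos φ sin λ, z = sin φ).
The central angle between the endpoints is δ = arccos(p₁·p₂) ≈ 1.367 rad (78.3°).
Interpolate at f = 5/8 with slerp weights a = sin((1−f)δ)/sin δ ≈ 0.501, b = sin(fδ)/sin δ ≈ 0.770.
p = a·p₁ + b·p₂ ≈ (0.877, -0.480, -0.029); φ = arcsin(p_z) ≈ -1.66°, λ = atan2(p_y, p_x) ≈ -28.70°.

≈ lat 2°S, lon 29°W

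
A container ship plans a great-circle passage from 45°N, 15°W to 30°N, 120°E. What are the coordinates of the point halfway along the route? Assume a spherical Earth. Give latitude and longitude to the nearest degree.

≈ 63°N, 66°E

Write both endpoints as unit vectors p₁, p₂ with components (cos φ cos λ, cos φ sin λ, sin φ).
The central angle between the endpoints is δ = arccos(p₁·p₂) ≈ 1.650 rad (94.6°).
Interpolate at f = 1/2 with slerp weights a = sin((1−f)δ)/sin δ ≈ 0.737, b = sin(fδ)/sin δ ≈ 0.737.
p = a·p₁ + b·p₂ ≈ (0.184, 0.418, 0.890); φ = arcsin(p_z) ≈ 62.83°, λ = atan2(p_y, p_x) ≈ 66.21°.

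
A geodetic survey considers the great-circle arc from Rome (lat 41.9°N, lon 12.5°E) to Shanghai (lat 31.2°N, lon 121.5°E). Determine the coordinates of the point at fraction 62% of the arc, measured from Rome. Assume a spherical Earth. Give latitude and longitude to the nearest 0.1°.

Write both endpoints as unit vectors p₁, p₂ with components (cos φ cos λ, cos φ sin λ, sin φ).
The central angle between the endpoints is δ = arccos(p₁·p₂) ≈ 1.432 rad (82.0°).
Interpolate at f = 0.62 with slerp weights a = sin((1−f)δ)/sin δ ≈ 0.523, b = sin(fδ)/sin δ ≈ 0.783.
p = a·p₁ + b·p₂ ≈ (0.030, 0.655, 0.755); φ = arcsin(p_z) ≈ 49.00°, λ = atan2(p_y, p_x) ≈ 87.40°.

≈ lat 49.0°N, lon 87.4°E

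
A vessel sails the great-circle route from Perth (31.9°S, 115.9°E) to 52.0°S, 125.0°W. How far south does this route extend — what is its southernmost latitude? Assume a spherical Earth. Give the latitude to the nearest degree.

≈ 62°S

The great circle lies in the plane with unit normal n̂ = (p₁ × p₂)/|p₁ × p₂|.
Here n̂_z ≈ +0.463; the vertex latitude is φ_max = arccos|n̂_z| ≈ 62.4°.
Check via Clairaut: cos φ_max = |cos φ₁| · sin C = cos(31.9°)·sin(147.0°) ≈ 0.463, again giving ≈ 62.4°.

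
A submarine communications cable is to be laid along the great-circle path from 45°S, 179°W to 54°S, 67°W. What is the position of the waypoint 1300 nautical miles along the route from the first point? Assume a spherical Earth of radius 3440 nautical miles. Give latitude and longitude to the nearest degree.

≈ 60°S, 153°W

Convert each endpoint to a unit vector on the sphere (x = cos φ cos λ, y = cos φ sin λ, z = sin φ).
The central angle between the endpoints is δ = arccos(p₁·p₂) ≈ 1.141 rad (65.4°). The total great-circle distance is δ·R ≈ 1.141 × 3440 ≈ 3926 nmi, so the target fraction is f = 1300/3926 ≈ 0.331.
Interpolate at f ≈ 0.331 with slerp weights a = sin((1−f)δ)/sin δ ≈ 0.760, b = sin(fδ)/sin δ ≈ 0.406.
p = a·p₁ + b·p₂ ≈ (-0.444, -0.229, -0.866); φ = arcsin(p_z) ≈ -60.00°, λ = atan2(p_y, p_x) ≈ -152.74°.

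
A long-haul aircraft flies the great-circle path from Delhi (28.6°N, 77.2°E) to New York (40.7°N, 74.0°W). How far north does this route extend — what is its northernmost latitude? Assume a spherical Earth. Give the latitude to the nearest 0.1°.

≈ 70.5°N

The great circle lies in the plane with unit normal n̂ = (p₁ × p₂)/|p₁ × p₂|.
Here n̂_z ≈ -0.333; the vertex latitude is φ_max = arccos|n̂_z| ≈ 70.5°.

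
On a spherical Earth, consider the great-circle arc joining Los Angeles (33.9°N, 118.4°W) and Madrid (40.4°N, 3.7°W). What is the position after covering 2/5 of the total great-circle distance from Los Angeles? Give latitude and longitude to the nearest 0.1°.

≈ 52.7°N, 78.8°W

Convert each endpoint to a unit vector on the sphere (x = cos φ cos λ, y = cos φ sin λ, z = sin φ).
The central angle between the endpoints is δ = arccos(p₁·p₂) ≈ 1.473 rad (84.4°).
Interpolate at f = 2/5 with slerp weights a = sin((1−f)δ)/sin δ ≈ 0.777, b = sin(fδ)/sin δ ≈ 0.558.
p = a·p₁ + b·p₂ ≈ (0.118, -0.595, 0.795); φ = arcsin(p_z) ≈ 52.68°, λ = atan2(p_y, p_x) ≈ -78.81°.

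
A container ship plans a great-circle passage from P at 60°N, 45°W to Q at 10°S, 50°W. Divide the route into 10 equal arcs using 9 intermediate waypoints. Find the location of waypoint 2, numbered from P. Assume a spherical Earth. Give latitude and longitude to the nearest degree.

≈ 46°N, 47°W

Write both endpoints as unit vectors p₁, p₂ with components (cos φ cos λ, cos φ sin λ, sin φ).
The central angle between the endpoints is δ = arccos(p₁·p₂) ≈ 1.224 rad (70.1°).
Interpolate at f = 2/10 with slerp weights a = sin((1−f)δ)/sin δ ≈ 0.883, b = sin(fδ)/sin δ ≈ 0.258.
p = a·p₁ + b·p₂ ≈ (0.475, -0.506, 0.720); φ = arcsin(p_z) ≈ 46.02°, λ = atan2(p_y, p_x) ≈ -46.83°.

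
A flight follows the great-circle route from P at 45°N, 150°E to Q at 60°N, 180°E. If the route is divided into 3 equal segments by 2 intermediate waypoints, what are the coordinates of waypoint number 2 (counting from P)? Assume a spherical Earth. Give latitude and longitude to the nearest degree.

≈ 56°N, 168°E

Write both endpoints as unit vectors p₁, p₂ with components (cos φ cos λ, cos φ sin λ, sin φ).
The central angle between the endpoints is δ = arccos(p₁·p₂) ≈ 0.406 rad (23.3°).
Interpolate at f = 2/3 with slerp weights a = sin((1−f)δ)/sin δ ≈ 0.342, b = sin(fδ)/sin δ ≈ 0.677.
p = a·p₁ + b·p₂ ≈ (-0.548, 0.121, 0.828); φ = arcsin(p_z) ≈ 55.88°, λ = atan2(p_y, p_x) ≈ 167.56°.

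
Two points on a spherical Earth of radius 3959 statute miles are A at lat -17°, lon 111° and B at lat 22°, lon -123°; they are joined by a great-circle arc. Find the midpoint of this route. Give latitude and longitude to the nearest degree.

≈ lat 5°, lon 172°

Convert each endpoint to a unit vector on the sphere (x = cos φ cos λ, y = cos φ sin λ, z = sin φ).
The central angle between the endpoints is δ = arccos(p₁·p₂) ≈ 2.253 rad (129.1°).
Interpolate at f = 1/2 with slerp weights a = sin((1−f)δ)/sin δ ≈ 1.164, b = sin(fδ)/sin δ ≈ 1.164.
p = a·p₁ + b·p₂ ≈ (-0.986, 0.134, 0.096); φ = arcsin(p_z) ≈ 5.49°, λ = atan2(p_y, p_x) ≈ 172.26°.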